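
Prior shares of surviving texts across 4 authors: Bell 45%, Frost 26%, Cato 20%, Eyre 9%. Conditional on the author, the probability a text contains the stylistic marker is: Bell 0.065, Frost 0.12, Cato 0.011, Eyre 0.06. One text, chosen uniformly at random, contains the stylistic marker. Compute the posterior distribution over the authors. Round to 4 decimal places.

Compute prior × likelihood for every hypothesis:
  Bell: 0.45 × 0.065 = 0.02925
  Frost: 0.26 × 0.12 = 0.0312
  Cato: 0.2 × 0.011 = 0.0022
  Eyre: 0.09 × 0.06 = 0.0054
Sum = 0.06805.
P(Bell | marker) = 0.02925/0.06805 ≈ 0.4298
P(Frost | marker) = 0.0312/0.06805 ≈ 0.4585
P(Cato | marker) = 0.0022/0.06805 ≈ 0.0323
P(Eyre | marker) = 0.0054/0.06805 ≈ 0.0794

Bell 0.4298, Frost 0.4585, Cato 0.0323, Eyre 0.0794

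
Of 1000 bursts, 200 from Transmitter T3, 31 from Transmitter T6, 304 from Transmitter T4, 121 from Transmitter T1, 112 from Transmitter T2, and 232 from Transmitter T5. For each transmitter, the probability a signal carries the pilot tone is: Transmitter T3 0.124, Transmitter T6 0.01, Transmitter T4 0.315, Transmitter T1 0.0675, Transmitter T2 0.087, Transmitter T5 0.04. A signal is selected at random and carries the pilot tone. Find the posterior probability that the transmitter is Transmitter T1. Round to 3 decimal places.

0.055

Prior × likelihood for each hypothesis:
  Transmitter T3: 0.2 × 0.124 = 0.0248
  Transmitter T6: 0.031 × 0.01 = 0.00031
  Transmitter T4: 0.304 × 0.315 = 0.09576
  Transmitter T1: 0.121 × 0.0675 = 0.0081675
  Transmitter T2: 0.112 × 0.087 = 0.009744
  Transmitter T5: 0.232 × 0.04 = 0.00928
Normalizing constant = 0.1480615.
P(Transmitter T1 | evidence) = 0.0081675 / 0.1480615 ≈ 0.055.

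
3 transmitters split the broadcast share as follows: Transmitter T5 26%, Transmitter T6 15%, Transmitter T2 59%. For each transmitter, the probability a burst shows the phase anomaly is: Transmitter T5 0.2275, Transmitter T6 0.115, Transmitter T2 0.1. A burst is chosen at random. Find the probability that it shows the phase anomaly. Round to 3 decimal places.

0.135

Prior × likelihood for each hypothesis:
  Transmitter T5: 0.26 × 0.2275 = 0.05915
  Transmitter T6: 0.15 × 0.115 = 0.01725
  Transmitter T2: 0.59 × 0.1 = 0.059
P(anomaly) = 0.05915 + 0.01725 + 0.059 = 0.1354 → 0.135.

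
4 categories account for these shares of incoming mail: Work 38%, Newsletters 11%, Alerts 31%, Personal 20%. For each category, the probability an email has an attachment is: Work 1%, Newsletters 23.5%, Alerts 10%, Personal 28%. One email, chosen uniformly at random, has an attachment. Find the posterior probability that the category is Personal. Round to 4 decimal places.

Compute prior × likelihood for every hypothesis:
  Work: 0.38 × 0.01 = 0.0038
  Newsletters: 0.11 × 0.235 = 0.02585
  Alerts: 0.31 × 0.1 = 0.031
  Personal: 0.2 × 0.28 = 0.056
Sum = 0.11665.
P(Personal | evidence) = 0.056 / 0.11665 ≈ 0.4801.

0.4801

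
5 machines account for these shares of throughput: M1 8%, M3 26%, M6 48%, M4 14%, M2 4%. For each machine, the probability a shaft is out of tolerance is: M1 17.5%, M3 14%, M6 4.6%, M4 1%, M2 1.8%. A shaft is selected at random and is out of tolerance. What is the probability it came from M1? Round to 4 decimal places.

Unnormalized posteriors (prior × likelihood):
  M1: 0.08 × 0.175 = 0.014
  M3: 0.26 × 0.14 = 0.0364
  M6: 0.48 × 0.046 = 0.02208
  M4: 0.14 × 0.01 = 0.0014
  M2: 0.04 × 0.018 = 0.00072
Sum = 0.0746.
P(M1 | evidence) = 0.014 / 0.0746 ≈ 0.1877.

0.1877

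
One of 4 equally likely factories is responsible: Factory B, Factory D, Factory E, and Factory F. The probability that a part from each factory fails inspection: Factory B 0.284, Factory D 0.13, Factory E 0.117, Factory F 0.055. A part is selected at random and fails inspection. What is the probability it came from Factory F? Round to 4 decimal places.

0.0939

Since the prior is uniform, the posterior is proportional to the likelihood:
  Factory B: 0.284
  Factory D: 0.13
  Factory E: 0.117
  Factory F: 0.055
Normalizing constant = 0.586.
P(Factory F | evidence) = 0.055 / 0.586 ≈ 0.0939.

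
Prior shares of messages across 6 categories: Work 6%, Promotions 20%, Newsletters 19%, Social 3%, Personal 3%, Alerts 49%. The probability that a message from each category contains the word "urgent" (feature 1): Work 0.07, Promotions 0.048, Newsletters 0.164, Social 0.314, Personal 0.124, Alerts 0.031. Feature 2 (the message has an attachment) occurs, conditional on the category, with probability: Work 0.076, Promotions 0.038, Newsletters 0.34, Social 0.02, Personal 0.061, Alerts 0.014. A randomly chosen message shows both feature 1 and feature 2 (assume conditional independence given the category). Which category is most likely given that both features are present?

Unnormalized posteriors (prior × likelihood):
  Work: 0.06 × 0.07 × 0.076 = 0.0003192
  Promotions: 0.2 × 0.048 × 0.038 = 0.0003648
  Newsletters: 0.19 × 0.164 × 0.34 = 0.0105944
  Social: 0.03 × 0.314 × 0.02 = 0.0001884
  Personal: 0.03 × 0.124 × 0.061 = 0.00022692
  Alerts: 0.49 × 0.031 × 0.014 = 0.00021266
Normalizing constant = 0.01190638.
Largest term belongs to Newsletters, so Newsletters is most probable.

Newsletters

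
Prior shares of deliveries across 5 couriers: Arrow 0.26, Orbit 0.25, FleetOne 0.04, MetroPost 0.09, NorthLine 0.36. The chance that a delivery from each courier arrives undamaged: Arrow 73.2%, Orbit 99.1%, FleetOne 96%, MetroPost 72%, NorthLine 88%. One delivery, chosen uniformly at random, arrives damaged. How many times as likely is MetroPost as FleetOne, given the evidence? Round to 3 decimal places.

Taking complements, P(damaged | each) = Arrow 0.268, Orbit 0.009, FleetOne 0.04, MetroPost 0.28, NorthLine 0.12.
By Bayes' rule, posterior ∝ prior × likelihood:
  Arrow: 0.26 × 0.268 = 0.06968
  Orbit: 0.25 × 0.009 = 0.00225
  FleetOne: 0.04 × 0.04 = 0.0016
  MetroPost: 0.09 × 0.28 = 0.0252
  NorthLine: 0.36 × 0.12 = 0.0432
Sum = 0.14193.
The ratio is 0.0252 / 0.0016 (the normalizer cancels) = 15.750.

15.750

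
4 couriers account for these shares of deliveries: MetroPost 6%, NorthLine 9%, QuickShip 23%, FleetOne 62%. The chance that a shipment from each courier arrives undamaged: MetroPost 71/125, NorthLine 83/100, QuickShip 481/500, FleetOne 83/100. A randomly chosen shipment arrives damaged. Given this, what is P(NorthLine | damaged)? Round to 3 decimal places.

Taking complements, P(damaged | each) = MetroPost 0.432, NorthLine 0.17, QuickShip 0.038, FleetOne 0.17.
By Bayes' rule, posterior ∝ prior × likelihood:
  MetroPost: 0.06 × 0.432 = 0.02592
  NorthLine: 0.09 × 0.17 = 0.0153
  QuickShip: 0.23 × 0.038 = 0.00874
  FleetOne: 0.62 × 0.17 = 0.1054
Sum = 0.15536.
P(NorthLine | evidence) = 0.0153 / 0.15536 ≈ 0.098.

0.098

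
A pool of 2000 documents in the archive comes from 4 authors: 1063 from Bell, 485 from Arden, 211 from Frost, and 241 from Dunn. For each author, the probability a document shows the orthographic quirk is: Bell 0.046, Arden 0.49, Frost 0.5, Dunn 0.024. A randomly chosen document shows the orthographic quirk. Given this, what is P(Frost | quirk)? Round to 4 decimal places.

Prior × likelihood for each hypothesis:
  Bell: 0.5315 × 0.046 = 0.024449
  Arden: 0.2425 × 0.49 = 0.118825
  Frost: 0.1055 × 0.5 = 0.05275
  Dunn: 0.1205 × 0.024 = 0.002892
Sum = 0.198916.
P(Frost | evidence) = 0.05275 / 0.198916 ≈ 0.2652.

0.2652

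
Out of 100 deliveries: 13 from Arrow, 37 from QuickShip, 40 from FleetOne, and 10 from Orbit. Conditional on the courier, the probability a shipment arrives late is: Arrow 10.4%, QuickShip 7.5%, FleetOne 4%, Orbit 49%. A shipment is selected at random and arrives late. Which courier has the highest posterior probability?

Orbit

Unnormalized posteriors (prior × likelihood):
  Arrow: 0.13 × 0.104 = 0.01352
  QuickShip: 0.37 × 0.075 = 0.02775
  FleetOne: 0.4 × 0.04 = 0.016
  Orbit: 0.1 × 0.49 = 0.049
Sum = 0.10627.
Largest term belongs to Orbit, so Orbit is most probable.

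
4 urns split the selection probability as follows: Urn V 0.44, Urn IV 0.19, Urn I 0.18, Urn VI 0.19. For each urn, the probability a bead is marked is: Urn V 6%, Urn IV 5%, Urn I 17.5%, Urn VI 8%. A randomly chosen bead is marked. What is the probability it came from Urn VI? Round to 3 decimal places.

Unnormalized posteriors (prior × likelihood):
  Urn V: 0.44 × 0.06 = 0.0264
  Urn IV: 0.19 × 0.05 = 0.0095
  Urn I: 0.18 × 0.175 = 0.0315
  Urn VI: 0.19 × 0.08 = 0.0152
Sum = 0.0826.
P(Urn VI | evidence) = 0.0152 / 0.0826 ≈ 0.184.

0.184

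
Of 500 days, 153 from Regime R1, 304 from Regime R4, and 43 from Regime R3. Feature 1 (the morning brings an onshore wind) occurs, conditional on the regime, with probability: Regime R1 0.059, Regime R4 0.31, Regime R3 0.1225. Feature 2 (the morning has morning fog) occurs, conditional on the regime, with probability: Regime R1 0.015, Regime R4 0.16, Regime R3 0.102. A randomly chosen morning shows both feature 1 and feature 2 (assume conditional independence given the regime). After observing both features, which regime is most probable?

Prior × likelihood for each hypothesis:
  Regime R1: 0.306 × 0.059 × 0.015 = 0.00027081
  Regime R4: 0.608 × 0.31 × 0.16 = 0.0301568
  Regime R3: 0.086 × 0.1225 × 0.102 = 0.00107457
Sum = 0.03150218.
Largest term belongs to Regime R4, so Regime R4 is most probable.

Regime R4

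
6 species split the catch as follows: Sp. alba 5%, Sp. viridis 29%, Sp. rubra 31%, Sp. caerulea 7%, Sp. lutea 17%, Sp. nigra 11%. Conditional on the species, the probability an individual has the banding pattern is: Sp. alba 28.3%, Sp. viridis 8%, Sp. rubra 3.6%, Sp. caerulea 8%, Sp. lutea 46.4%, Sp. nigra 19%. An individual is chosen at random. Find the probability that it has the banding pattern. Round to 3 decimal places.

0.154

By Bayes' rule, posterior ∝ prior × likelihood:
  Sp. alba: 0.05 × 0.283 = 0.01415
  Sp. viridis: 0.29 × 0.08 = 0.0232
  Sp. rubra: 0.31 × 0.036 = 0.01116
  Sp. caerulea: 0.07 × 0.08 = 0.0056
  Sp. lutea: 0.17 × 0.464 = 0.07888
  Sp. nigra: 0.11 × 0.19 = 0.0209
P(banded) = 0.01415 + 0.0232 + 0.01116 + 0.0056 + 0.07888 + 0.0209 = 0.15389 → 0.154.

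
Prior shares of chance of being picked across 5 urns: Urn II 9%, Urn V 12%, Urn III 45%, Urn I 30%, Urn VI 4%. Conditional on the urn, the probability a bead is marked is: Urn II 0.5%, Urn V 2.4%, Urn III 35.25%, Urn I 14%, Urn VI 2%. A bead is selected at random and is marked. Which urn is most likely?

By Bayes' rule, posterior ∝ prior × likelihood:
  Urn II: 0.09 × 0.005 = 0.00045
  Urn V: 0.12 × 0.024 = 0.00288
  Urn III: 0.45 × 0.3525 = 0.158625
  Urn I: 0.3 × 0.14 = 0.042
  Urn VI: 0.04 × 0.02 = 0.0008
Normalizing constant = 0.204755.
Largest term belongs to Urn III, so Urn III is most probable.

Urn III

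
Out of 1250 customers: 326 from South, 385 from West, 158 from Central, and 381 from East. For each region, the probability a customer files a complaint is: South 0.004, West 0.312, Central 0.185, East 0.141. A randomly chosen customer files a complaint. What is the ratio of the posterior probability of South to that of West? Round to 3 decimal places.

0.011

Prior × likelihood for each hypothesis:
  South: 0.2608 × 0.004 = 0.0010432
  West: 0.308 × 0.312 = 0.096096
  Central: 0.1264 × 0.185 = 0.023384
  East: 0.3048 × 0.141 = 0.0429768
Total = 0.1635.
The ratio is 0.0010432 / 0.096096 (the normalizer cancels) = 0.011.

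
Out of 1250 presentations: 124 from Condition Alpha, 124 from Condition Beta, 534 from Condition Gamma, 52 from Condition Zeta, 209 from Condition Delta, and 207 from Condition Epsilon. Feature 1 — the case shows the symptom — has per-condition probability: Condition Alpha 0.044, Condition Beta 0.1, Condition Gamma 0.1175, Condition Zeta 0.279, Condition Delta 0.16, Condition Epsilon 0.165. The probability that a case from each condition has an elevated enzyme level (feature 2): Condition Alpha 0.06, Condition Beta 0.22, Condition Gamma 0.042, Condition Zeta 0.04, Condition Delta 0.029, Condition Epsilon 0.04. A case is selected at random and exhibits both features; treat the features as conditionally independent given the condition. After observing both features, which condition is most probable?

Compute prior × likelihood for every hypothesis:
  Condition Alpha: 0.0992 × 0.044 × 0.06 = 0.000261888
  Condition Beta: 0.0992 × 0.1 × 0.22 = 0.0021824
  Condition Gamma: 0.4272 × 0.1175 × 0.042 = 0.002108232
  Condition Zeta: 0.0416 × 0.279 × 0.04 = 0.000464256
  Condition Delta: 0.1672 × 0.16 × 0.029 = 0.000775808
  Condition Epsilon: 0.1656 × 0.165 × 0.04 = 0.00109296
Normalizing constant = 0.006885544.
Largest term belongs to Condition Beta, so Condition Beta is most probable.

Condition Beta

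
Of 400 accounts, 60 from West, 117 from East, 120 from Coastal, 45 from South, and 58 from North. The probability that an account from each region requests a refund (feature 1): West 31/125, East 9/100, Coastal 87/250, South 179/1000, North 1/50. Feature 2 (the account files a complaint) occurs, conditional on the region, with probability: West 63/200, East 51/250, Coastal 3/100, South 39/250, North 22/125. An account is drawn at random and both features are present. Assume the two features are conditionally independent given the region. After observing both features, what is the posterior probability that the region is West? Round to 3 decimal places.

0.491

By Bayes' rule, posterior ∝ prior × likelihood:
  West: 0.15 × 0.248 × 0.315 = 0.011718
  East: 0.2925 × 0.09 × 0.204 = 0.0053703
  Coastal: 0.3 × 0.348 × 0.03 = 0.003132
  South: 0.1125 × 0.179 × 0.156 = 0.00314145
  North: 0.145 × 0.02 × 0.176 = 0.0005104
Sum = 0.02387215.
P(West | evidence) = 0.011718 / 0.02387215 ≈ 0.491.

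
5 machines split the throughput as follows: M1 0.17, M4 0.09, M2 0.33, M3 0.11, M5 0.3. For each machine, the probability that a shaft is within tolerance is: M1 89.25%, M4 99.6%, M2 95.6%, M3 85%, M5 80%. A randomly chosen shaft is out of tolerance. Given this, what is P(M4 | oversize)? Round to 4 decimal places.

0.0033

Taking complements, P(oversize | each) = M1 0.1075, M4 0.004, M2 0.044, M3 0.15, M5 0.2.
Unnormalized posteriors (prior × likelihood):
  M1: 0.17 × 0.1075 = 0.018275
  M4: 0.09 × 0.004 = 0.00036
  M2: 0.33 × 0.044 = 0.01452
  M3: 0.11 × 0.15 = 0.0165
  M5: 0.3 × 0.2 = 0.06
Sum = 0.109655.
P(M4 | evidence) = 0.00036 / 0.109655 ≈ 0.0033.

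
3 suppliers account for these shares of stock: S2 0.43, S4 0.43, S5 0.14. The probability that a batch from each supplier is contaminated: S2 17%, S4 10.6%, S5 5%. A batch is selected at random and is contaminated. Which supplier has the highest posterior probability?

By Bayes' rule, posterior ∝ prior × likelihood:
  S2: 0.43 × 0.17 = 0.0731
  S4: 0.43 × 0.106 = 0.04558
  S5: 0.14 × 0.05 = 0.007
Sum = 0.12568.
Largest term belongs to S2, so S2 is most probable.

S2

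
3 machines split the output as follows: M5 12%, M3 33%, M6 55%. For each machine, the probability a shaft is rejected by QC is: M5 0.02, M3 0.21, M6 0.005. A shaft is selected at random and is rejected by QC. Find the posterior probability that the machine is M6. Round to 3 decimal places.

By Bayes' rule, posterior ∝ prior × likelihood:
  M5: 0.12 × 0.02 = 0.0024
  M3: 0.33 × 0.21 = 0.0693
  M6: 0.55 × 0.005 = 0.00275
Total = 0.07445.
P(M6 | evidence) = 0.00275 / 0.07445 ≈ 0.037.

0.037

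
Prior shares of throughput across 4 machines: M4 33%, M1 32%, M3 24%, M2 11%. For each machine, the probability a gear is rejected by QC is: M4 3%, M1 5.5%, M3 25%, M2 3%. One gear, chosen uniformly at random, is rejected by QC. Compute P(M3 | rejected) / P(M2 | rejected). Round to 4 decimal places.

18.1818

Compute prior × likelihood for every hypothesis:
  M4: 0.33 × 0.03 = 0.0099
  M1: 0.32 × 0.055 = 0.0176
  M3: 0.24 × 0.25 = 0.06
  M2: 0.11 × 0.03 = 0.0033
Normalizing constant = 0.0908.
The ratio is 0.06 / 0.0033 (the normalizer cancels) = 18.1818.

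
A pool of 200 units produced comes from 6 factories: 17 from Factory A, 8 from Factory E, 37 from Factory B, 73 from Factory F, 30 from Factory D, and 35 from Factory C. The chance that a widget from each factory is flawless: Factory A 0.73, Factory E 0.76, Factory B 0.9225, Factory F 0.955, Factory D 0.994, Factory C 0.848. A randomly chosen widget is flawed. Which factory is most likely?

Factory C

Taking complements, P(flawed | each) = Factory A 0.27, Factory E 0.24, Factory B 0.0775, Factory F 0.045, Factory D 0.006, Factory C 0.152.
By Bayes' rule, posterior ∝ prior × likelihood:
  Factory A: 0.085 × 0.27 = 0.02295
  Factory E: 0.04 × 0.24 = 0.0096
  Factory B: 0.185 × 0.0775 = 0.0143375
  Factory F: 0.365 × 0.045 = 0.016425
  Factory D: 0.15 × 0.006 = 0.0009
  Factory C: 0.175 × 0.152 = 0.0266
Normalizing constant = 0.0908125.
Largest term belongs to Factory C, so Factory C is most probable.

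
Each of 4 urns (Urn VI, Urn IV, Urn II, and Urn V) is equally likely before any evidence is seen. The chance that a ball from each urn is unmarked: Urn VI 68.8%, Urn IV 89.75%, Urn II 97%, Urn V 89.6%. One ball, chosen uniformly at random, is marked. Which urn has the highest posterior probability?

Taking complements, P(marked | each) = Urn VI 0.312, Urn IV 0.1025, Urn II 0.03, Urn V 0.104.
Since the prior is uniform, the posterior is proportional to the likelihood:
  Urn VI: 0.312
  Urn IV: 0.1025
  Urn II: 0.03
  Urn V: 0.104
Sum = 0.5485.
Largest term belongs to Urn VI, so Urn VI is most probable.

Urn VI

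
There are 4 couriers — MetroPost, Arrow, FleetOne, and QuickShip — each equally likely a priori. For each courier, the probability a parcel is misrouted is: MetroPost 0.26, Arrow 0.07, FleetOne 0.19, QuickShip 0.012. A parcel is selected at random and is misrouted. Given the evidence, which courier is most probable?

MetroPost

Since the prior is uniform, the posterior is proportional to the likelihood:
  MetroPost: 0.26
  Arrow: 0.07
  FleetOne: 0.19
  QuickShip: 0.012
Sum = 0.532.
Largest term belongs to MetroPost, so MetroPost is most probable.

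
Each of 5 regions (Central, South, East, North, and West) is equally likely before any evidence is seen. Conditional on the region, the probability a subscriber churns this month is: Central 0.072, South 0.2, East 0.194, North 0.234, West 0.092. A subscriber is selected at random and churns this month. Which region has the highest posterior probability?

North

With a uniform prior (1/5 each), posterior ∝ likelihood:
  Central: 0.072
  South: 0.2
  East: 0.194
  North: 0.234
  West: 0.092
Total = 0.792.
Largest term belongs to North, so North is most probable.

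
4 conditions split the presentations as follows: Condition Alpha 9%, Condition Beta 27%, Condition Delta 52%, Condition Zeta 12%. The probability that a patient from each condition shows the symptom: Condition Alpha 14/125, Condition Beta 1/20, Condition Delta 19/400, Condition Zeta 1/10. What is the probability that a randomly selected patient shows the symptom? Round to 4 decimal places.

0.0603

Unnormalized posteriors (prior × likelihood):
  Condition Alpha: 0.09 × 0.112 = 0.01008
  Condition Beta: 0.27 × 0.05 = 0.0135
  Condition Delta: 0.52 × 0.0475 = 0.0247
  Condition Zeta: 0.12 × 0.1 = 0.012
P(symptomatic) = 0.01008 + 0.0135 + 0.0247 + 0.012 = 0.06028 → 0.0603.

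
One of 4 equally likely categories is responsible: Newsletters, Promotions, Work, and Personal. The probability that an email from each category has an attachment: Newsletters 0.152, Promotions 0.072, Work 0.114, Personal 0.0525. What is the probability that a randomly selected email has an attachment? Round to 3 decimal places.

0.098

Since the prior is uniform, the posterior is proportional to the likelihood:
  Newsletters: 0.152
  Promotions: 0.072
  Work: 0.114
  Personal: 0.0525
P(attachment) = (1/4) × (0.152 + 0.072 + 0.114 + 0.0525) = 0.3905/4 ≈ 0.098.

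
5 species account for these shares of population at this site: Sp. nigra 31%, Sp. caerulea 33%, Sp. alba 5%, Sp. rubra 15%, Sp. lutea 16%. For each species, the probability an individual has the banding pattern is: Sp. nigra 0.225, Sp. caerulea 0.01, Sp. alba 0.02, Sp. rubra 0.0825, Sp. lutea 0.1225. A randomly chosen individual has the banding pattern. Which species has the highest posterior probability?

Unnormalized posteriors (prior × likelihood):
  Sp. nigra: 0.31 × 0.225 = 0.06975
  Sp. caerulea: 0.33 × 0.01 = 0.0033
  Sp. alba: 0.05 × 0.02 = 0.001
  Sp. rubra: 0.15 × 0.0825 = 0.012375
  Sp. lutea: 0.16 × 0.1225 = 0.0196
Normalizing constant = 0.106025.
Largest term belongs to Sp. nigra, so Sp. nigra is most probable.

Sp. nigra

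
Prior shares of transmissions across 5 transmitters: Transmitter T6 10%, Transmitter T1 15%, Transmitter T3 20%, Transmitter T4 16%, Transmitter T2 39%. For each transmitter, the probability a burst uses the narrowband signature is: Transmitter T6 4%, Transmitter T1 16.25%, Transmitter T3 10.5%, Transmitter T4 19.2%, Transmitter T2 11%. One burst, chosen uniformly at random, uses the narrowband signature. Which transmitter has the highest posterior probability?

Transmitter T2

Unnormalized posteriors (prior × likelihood):
  Transmitter T6: 0.1 × 0.04 = 0.004
  Transmitter T1: 0.15 × 0.1625 = 0.024375
  Transmitter T3: 0.2 × 0.105 = 0.021
  Transmitter T4: 0.16 × 0.192 = 0.03072
  Transmitter T2: 0.39 × 0.11 = 0.0429
Total = 0.122995.
Largest term belongs to Transmitter T2, so Transmitter T2 is most probable.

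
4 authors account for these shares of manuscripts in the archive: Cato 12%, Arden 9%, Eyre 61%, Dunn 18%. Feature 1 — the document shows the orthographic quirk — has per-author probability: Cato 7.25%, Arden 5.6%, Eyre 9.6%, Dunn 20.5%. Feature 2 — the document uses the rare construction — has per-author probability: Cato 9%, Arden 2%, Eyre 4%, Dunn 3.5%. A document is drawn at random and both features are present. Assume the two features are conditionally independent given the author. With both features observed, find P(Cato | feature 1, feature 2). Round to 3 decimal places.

Unnormalized posteriors (prior × likelihood):
  Cato: 0.12 × 0.0725 × 0.09 = 0.000783
  Arden: 0.09 × 0.056 × 0.02 = 0.0001008
  Eyre: 0.61 × 0.096 × 0.04 = 0.0023424
  Dunn: 0.18 × 0.205 × 0.035 = 0.0012915
Sum = 0.0045177.
P(Cato | evidence) = 0.000783 / 0.0045177 ≈ 0.173.

0.173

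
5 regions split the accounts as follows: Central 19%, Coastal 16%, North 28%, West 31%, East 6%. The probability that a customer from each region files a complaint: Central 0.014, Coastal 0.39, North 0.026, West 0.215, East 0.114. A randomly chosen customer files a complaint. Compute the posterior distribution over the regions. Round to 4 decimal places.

Unnormalized posteriors (prior × likelihood):
  Central: 0.19 × 0.014 = 0.00266
  Coastal: 0.16 × 0.39 = 0.0624
  North: 0.28 × 0.026 = 0.00728
  West: 0.31 × 0.215 = 0.06665
  East: 0.06 × 0.114 = 0.00684
Normalizing constant = 0.14583.
P(Central | complaint) = 0.00266/0.14583 ≈ 0.0182
P(Coastal | complaint) = 0.0624/0.14583 ≈ 0.4279
P(North | complaint) = 0.00728/0.14583 ≈ 0.0499
P(West | complaint) = 0.06665/0.14583 ≈ 0.4570
P(East | complaint) = 0.00684/0.14583 ≈ 0.0469

Central 0.0182, Coastal 0.4279, North 0.0499, West 0.4570, East 0.0469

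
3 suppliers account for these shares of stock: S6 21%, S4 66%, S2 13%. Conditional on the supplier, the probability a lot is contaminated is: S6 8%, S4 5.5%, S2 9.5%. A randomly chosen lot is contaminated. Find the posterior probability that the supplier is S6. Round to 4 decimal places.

0.2567

Compute prior × likelihood for every hypothesis:
  S6: 0.21 × 0.08 = 0.0168
  S4: 0.66 × 0.055 = 0.0363
  S2: 0.13 × 0.095 = 0.01235
Sum = 0.06545.
P(S6 | evidence) = 0.0168 / 0.06545 ≈ 0.2567.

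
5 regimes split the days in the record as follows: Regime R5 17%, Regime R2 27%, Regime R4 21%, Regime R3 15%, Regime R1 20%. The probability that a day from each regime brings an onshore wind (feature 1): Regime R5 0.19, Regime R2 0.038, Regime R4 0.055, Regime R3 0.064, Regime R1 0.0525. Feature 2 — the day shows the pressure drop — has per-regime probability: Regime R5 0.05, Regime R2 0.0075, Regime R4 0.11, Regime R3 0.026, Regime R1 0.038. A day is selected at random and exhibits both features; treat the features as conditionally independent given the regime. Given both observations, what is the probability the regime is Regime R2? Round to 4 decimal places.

0.0213

By Bayes' rule, posterior ∝ prior × likelihood:
  Regime R5: 0.17 × 0.19 × 0.05 = 0.001615
  Regime R2: 0.27 × 0.038 × 0.0075 = 0.00007695
  Regime R4: 0.21 × 0.055 × 0.11 = 0.0012705
  Regime R3: 0.15 × 0.064 × 0.026 = 0.0002496
  Regime R1: 0.2 × 0.0525 × 0.038 = 0.000399
Total = 0.00361105.
P(Regime R2 | evidence) = 0.00007695 / 0.00361105 ≈ 0.0213.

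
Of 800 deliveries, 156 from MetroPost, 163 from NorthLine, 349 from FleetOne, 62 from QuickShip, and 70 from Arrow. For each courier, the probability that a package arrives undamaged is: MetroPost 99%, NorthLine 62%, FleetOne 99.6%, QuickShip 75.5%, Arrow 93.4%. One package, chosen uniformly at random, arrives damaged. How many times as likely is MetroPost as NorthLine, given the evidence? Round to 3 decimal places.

Taking complements, P(damaged | each) = MetroPost 0.01, NorthLine 0.38, FleetOne 0.004, QuickShip 0.245, Arrow 0.066.
Compute prior × likelihood for every hypothesis:
  MetroPost: 0.195 × 0.01 = 0.00195
  NorthLine: 0.20375 × 0.38 = 0.077425
  FleetOne: 0.43625 × 0.004 = 0.001745
  QuickShip: 0.0775 × 0.245 = 0.0189875
  Arrow: 0.0875 × 0.066 = 0.005775
Normalizing constant = 0.1058825.
The ratio is 0.00195 / 0.077425 (the normalizer cancels) = 0.025.

0.025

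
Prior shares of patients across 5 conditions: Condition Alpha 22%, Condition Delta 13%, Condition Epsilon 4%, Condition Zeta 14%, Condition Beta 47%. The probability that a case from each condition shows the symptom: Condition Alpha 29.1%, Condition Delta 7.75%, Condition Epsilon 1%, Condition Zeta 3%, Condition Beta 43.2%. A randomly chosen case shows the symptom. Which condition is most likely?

Unnormalized posteriors (prior × likelihood):
  Condition Alpha: 0.22 × 0.291 = 0.06402
  Condition Delta: 0.13 × 0.0775 = 0.010075
  Condition Epsilon: 0.04 × 0.01 = 0.0004
  Condition Zeta: 0.14 × 0.03 = 0.0042
  Condition Beta: 0.47 × 0.432 = 0.20304
Sum = 0.281735.
Largest term belongs to Condition Beta, so Condition Beta is most probable.

Condition Beta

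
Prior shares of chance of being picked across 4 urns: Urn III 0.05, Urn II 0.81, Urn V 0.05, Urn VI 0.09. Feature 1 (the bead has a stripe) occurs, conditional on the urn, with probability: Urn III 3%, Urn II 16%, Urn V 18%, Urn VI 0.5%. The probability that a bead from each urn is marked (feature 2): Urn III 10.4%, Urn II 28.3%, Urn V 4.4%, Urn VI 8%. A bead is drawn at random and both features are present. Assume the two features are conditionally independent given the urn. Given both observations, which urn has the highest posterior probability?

Urn II

Unnormalized posteriors (prior × likelihood):
  Urn III: 0.05 × 0.03 × 0.104 = 0.000156
  Urn II: 0.81 × 0.16 × 0.283 = 0.0366768
  Urn V: 0.05 × 0.18 × 0.044 = 0.000396
  Urn VI: 0.09 × 0.005 × 0.08 = 0.000036
Normalizing constant = 0.0372648.
Largest term belongs to Urn II, so Urn II is most probable.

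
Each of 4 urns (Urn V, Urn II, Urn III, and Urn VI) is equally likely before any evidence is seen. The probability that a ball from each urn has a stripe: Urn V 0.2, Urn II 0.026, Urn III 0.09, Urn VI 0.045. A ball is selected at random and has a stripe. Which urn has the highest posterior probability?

Urn V

Since the prior is uniform, the posterior is proportional to the likelihood:
  Urn V: 0.2
  Urn II: 0.026
  Urn III: 0.09
  Urn VI: 0.045
Sum = 0.361.
Largest term belongs to Urn V, so Urn V is most probable.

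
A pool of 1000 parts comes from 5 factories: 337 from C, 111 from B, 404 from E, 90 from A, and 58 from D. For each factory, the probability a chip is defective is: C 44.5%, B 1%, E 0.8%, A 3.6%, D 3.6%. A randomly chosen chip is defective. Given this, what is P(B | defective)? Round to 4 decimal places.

0.0070

Unnormalized posteriors (prior × likelihood):
  C: 0.337 × 0.445 = 0.149965
  B: 0.111 × 0.01 = 0.00111
  E: 0.404 × 0.008 = 0.003232
  A: 0.09 × 0.036 = 0.00324
  D: 0.058 × 0.036 = 0.002088
Sum = 0.159635.
P(B | evidence) = 0.00111 / 0.159635 ≈ 0.0070.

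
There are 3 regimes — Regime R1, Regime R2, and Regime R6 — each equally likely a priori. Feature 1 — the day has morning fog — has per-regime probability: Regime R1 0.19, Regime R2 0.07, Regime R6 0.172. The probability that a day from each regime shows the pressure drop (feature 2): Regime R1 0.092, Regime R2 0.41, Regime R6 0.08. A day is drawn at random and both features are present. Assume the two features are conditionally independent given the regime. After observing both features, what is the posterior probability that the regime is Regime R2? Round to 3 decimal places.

0.479

Since the prior is uniform, the posterior is proportional to the likelihood:
  Regime R1: 0.19 × 0.092 = 0.01748
  Regime R2: 0.07 × 0.41 = 0.0287
  Regime R6: 0.172 × 0.08 = 0.01376
Total = 0.05994.
P(Regime R2 | evidence) = 0.0287 / 0.05994 ≈ 0.479.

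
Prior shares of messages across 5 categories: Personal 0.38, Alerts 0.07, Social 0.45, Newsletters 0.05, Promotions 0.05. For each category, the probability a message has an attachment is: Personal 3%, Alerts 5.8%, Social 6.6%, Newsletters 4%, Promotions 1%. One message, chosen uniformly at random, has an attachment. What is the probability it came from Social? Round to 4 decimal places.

0.6232

Prior × likelihood for each hypothesis:
  Personal: 0.38 × 0.03 = 0.0114
  Alerts: 0.07 × 0.058 = 0.00406
  Social: 0.45 × 0.066 = 0.0297
  Newsletters: 0.05 × 0.04 = 0.002
  Promotions: 0.05 × 0.01 = 0.0005
Sum = 0.04766.
P(Social | evidence) = 0.0297 / 0.04766 ≈ 0.6232.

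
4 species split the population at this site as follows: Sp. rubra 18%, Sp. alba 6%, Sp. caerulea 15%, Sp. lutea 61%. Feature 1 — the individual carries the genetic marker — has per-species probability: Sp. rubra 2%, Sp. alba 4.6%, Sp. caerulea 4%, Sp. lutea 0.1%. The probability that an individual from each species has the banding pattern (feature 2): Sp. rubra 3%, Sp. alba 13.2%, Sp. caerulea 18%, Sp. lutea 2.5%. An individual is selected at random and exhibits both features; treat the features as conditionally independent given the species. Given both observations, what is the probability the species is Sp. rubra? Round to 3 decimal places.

Compute prior × likelihood for every hypothesis:
  Sp. rubra: 0.18 × 0.02 × 0.03 = 0.000108
  Sp. alba: 0.06 × 0.046 × 0.132 = 0.00036432
  Sp. caerulea: 0.15 × 0.04 × 0.18 = 0.00108
  Sp. lutea: 0.61 × 0.001 × 0.025 = 0.00001525
Normalizing constant = 0.00156757.
P(Sp. rubra | evidence) = 0.000108 / 0.00156757 ≈ 0.069.

0.069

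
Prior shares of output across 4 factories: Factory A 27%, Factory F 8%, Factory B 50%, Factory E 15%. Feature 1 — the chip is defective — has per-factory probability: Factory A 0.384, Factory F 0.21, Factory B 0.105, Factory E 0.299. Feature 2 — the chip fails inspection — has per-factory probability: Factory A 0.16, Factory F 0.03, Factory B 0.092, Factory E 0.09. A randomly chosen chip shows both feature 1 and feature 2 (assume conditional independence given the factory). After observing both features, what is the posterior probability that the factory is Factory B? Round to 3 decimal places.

0.186

By Bayes' rule, posterior ∝ prior × likelihood:
  Factory A: 0.27 × 0.384 × 0.16 = 0.0165888
  Factory F: 0.08 × 0.21 × 0.03 = 0.000504
  Factory B: 0.5 × 0.105 × 0.092 = 0.00483
  Factory E: 0.15 × 0.299 × 0.09 = 0.0040365
Total = 0.0259593.
P(Factory B | evidence) = 0.00483 / 0.0259593 ≈ 0.186.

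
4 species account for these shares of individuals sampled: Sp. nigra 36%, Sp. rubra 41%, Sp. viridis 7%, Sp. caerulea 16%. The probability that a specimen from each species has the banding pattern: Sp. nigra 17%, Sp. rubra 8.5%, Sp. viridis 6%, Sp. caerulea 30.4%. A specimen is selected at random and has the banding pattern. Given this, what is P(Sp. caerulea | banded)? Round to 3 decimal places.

Prior × likelihood for each hypothesis:
  Sp. nigra: 0.36 × 0.17 = 0.0612
  Sp. rubra: 0.41 × 0.085 = 0.03485
  Sp. viridis: 0.07 × 0.06 = 0.0042
  Sp. caerulea: 0.16 × 0.304 = 0.04864
Total = 0.14889.
P(Sp. caerulea | evidence) = 0.04864 / 0.14889 ≈ 0.327.

0.327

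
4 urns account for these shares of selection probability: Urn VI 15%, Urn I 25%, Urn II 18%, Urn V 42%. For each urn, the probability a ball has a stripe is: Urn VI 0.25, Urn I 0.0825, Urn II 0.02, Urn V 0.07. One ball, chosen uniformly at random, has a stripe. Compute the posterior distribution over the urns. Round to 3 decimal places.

Unnormalized posteriors (prior × likelihood):
  Urn VI: 0.15 × 0.25 = 0.0375
  Urn I: 0.25 × 0.0825 = 0.020625
  Urn II: 0.18 × 0.02 = 0.0036
  Urn V: 0.42 × 0.07 = 0.0294
Sum = 0.091125.
P(Urn VI | striped) = 0.0375/0.091125 ≈ 0.412
P(Urn I | striped) = 0.020625/0.091125 ≈ 0.226
P(Urn II | striped) = 0.0036/0.091125 ≈ 0.040
P(Urn V | striped) = 0.0294/0.091125 ≈ 0.323
(Check: 0.412+0.226+0.040+0.323 = 1.001.)

Urn VI 0.412, Urn I 0.226, Urn II 0.040, Urn V 0.323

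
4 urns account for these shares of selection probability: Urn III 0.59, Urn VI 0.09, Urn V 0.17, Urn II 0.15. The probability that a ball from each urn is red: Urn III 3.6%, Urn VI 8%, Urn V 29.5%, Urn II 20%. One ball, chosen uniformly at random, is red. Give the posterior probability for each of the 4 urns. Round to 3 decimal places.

Urn III 0.196, Urn VI 0.066, Urn V 0.462, Urn II 0.276

Unnormalized posteriors (prior × likelihood):
  Urn III: 0.59 × 0.036 = 0.02124
  Urn VI: 0.09 × 0.08 = 0.0072
  Urn V: 0.17 × 0.295 = 0.05015
  Urn II: 0.15 × 0.2 = 0.03
Normalizing constant = 0.10859.
P(Urn III | red) = 0.02124/0.10859 ≈ 0.196
P(Urn VI | red) = 0.0072/0.10859 ≈ 0.066
P(Urn V | red) = 0.05015/0.10859 ≈ 0.462
P(Urn II | red) = 0.03/0.10859 ≈ 0.276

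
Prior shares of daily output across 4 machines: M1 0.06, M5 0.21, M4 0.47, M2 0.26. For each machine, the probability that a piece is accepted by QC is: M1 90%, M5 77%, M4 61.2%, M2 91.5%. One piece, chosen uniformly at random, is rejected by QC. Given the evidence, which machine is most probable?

Taking complements, P(rejected | each) = M1 0.1, M5 0.23, M4 0.388, M2 0.085.
Unnormalized posteriors (prior × likelihood):
  M1: 0.06 × 0.1 = 0.006
  M5: 0.21 × 0.23 = 0.0483
  M4: 0.47 × 0.388 = 0.18236
  M2: 0.26 × 0.085 = 0.0221
Sum = 0.25876.
Largest term belongs to M4, so M4 is most probable.

M4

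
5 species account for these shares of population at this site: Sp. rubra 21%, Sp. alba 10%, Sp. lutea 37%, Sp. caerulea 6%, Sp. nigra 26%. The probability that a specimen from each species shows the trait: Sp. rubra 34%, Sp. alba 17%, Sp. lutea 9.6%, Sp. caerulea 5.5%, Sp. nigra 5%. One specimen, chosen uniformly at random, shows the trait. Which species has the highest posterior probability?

Prior × likelihood for each hypothesis:
  Sp. rubra: 0.21 × 0.34 = 0.0714
  Sp. alba: 0.1 × 0.17 = 0.017
  Sp. lutea: 0.37 × 0.096 = 0.03552
  Sp. caerulea: 0.06 × 0.055 = 0.0033
  Sp. nigra: 0.26 × 0.05 = 0.013
Normalizing constant = 0.14022.
Largest term belongs to Sp. rubra, so Sp. rubra is most probable.

Sp. rubra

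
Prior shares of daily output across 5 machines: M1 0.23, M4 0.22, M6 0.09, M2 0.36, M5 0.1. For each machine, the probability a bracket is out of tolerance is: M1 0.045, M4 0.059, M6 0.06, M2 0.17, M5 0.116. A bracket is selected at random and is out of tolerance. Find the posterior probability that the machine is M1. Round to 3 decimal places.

By Bayes' rule, posterior ∝ prior × likelihood:
  M1: 0.23 × 0.045 = 0.01035
  M4: 0.22 × 0.059 = 0.01298
  M6: 0.09 × 0.06 = 0.0054
  M2: 0.36 × 0.17 = 0.0612
  M5: 0.1 × 0.116 = 0.0116
Total = 0.10153.
P(M1 | evidence) = 0.01035 / 0.10153 ≈ 0.102.

0.102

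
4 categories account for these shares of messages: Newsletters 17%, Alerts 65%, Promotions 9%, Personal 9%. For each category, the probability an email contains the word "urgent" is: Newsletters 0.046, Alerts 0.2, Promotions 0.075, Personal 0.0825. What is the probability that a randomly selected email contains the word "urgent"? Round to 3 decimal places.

0.152

By Bayes' rule, posterior ∝ prior × likelihood:
  Newsletters: 0.17 × 0.046 = 0.00782
  Alerts: 0.65 × 0.2 = 0.13
  Promotions: 0.09 × 0.075 = 0.00675
  Personal: 0.09 × 0.0825 = 0.007425
P(urgent-flag) = 0.00782 + 0.13 + 0.00675 + 0.007425 = 0.151995 → 0.152.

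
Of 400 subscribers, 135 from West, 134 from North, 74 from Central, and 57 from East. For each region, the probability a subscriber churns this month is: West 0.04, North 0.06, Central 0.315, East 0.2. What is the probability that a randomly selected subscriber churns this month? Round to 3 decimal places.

0.120

Unnormalized posteriors (prior × likelihood):
  West: 0.3375 × 0.04 = 0.0135
  North: 0.335 × 0.06 = 0.0201
  Central: 0.185 × 0.315 = 0.058275
  East: 0.1425 × 0.2 = 0.0285
P(churn) = 0.0135 + 0.0201 + 0.058275 + 0.0285 = 0.120375 → 0.120.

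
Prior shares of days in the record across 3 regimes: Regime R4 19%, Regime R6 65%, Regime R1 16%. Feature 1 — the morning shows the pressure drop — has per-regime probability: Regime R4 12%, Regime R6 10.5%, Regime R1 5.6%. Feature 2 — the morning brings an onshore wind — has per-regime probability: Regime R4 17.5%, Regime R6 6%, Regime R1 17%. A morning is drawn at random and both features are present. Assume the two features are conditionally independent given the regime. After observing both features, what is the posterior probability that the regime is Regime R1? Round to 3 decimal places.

Unnormalized posteriors (prior × likelihood):
  Regime R4: 0.19 × 0.12 × 0.175 = 0.00399
  Regime R6: 0.65 × 0.105 × 0.06 = 0.004095
  Regime R1: 0.16 × 0.056 × 0.17 = 0.0015232
Total = 0.0096082.
P(Regime R1 | evidence) = 0.0015232 / 0.0096082 ≈ 0.159.

0.159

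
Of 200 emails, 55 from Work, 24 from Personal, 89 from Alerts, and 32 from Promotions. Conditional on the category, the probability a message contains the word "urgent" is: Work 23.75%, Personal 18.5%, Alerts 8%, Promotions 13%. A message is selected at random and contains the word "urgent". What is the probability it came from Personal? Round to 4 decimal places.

0.1543

By Bayes' rule, posterior ∝ prior × likelihood:
  Work: 0.275 × 0.2375 = 0.0653125
  Personal: 0.12 × 0.185 = 0.0222
  Alerts: 0.445 × 0.08 = 0.0356
  Promotions: 0.16 × 0.13 = 0.0208
Total = 0.1439125.
P(Personal | evidence) = 0.0222 / 0.1439125 ≈ 0.1543.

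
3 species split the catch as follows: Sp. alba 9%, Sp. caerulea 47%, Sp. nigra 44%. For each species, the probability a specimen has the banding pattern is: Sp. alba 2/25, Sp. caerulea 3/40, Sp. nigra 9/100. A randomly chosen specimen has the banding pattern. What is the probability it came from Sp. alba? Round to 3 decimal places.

0.088

Unnormalized posteriors (prior × likelihood):
  Sp. alba: 0.09 × 0.08 = 0.0072
  Sp. caerulea: 0.47 × 0.075 = 0.03525
  Sp. nigra: 0.44 × 0.09 = 0.0396
Normalizing constant = 0.08205.
P(Sp. alba | evidence) = 0.0072 / 0.08205 ≈ 0.088.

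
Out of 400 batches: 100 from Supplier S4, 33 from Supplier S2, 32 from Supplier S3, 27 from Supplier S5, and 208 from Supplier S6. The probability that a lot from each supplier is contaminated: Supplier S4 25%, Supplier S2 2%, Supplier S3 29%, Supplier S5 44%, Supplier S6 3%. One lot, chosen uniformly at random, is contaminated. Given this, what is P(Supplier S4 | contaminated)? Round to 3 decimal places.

0.471

Unnormalized posteriors (prior × likelihood):
  Supplier S4: 0.25 × 0.25 = 0.0625
  Supplier S2: 0.0825 × 0.02 = 0.00165
  Supplier S3: 0.08 × 0.29 = 0.0232
  Supplier S5: 0.0675 × 0.44 = 0.0297
  Supplier S6: 0.52 × 0.03 = 0.0156
Total = 0.13265.
P(Supplier S4 | evidence) = 0.0625 / 0.13265 ≈ 0.471.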